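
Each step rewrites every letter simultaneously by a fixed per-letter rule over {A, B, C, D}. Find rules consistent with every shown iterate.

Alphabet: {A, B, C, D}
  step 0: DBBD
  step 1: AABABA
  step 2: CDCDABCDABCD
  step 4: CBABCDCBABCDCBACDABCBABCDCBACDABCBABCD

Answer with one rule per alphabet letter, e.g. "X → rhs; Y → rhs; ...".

  step 1 ⇒ step 2: AABABA ⇒ CD·CD·AB·CD·AB·CD
    A ↦ CD
    B ↦ AB
    C ↦ CB  (constrained at step 2)
  step 0 ⇒ step 1: DBBD ⇒ A·AB·AB·A
    D ↦ A

A->CD, B->AB, C->CB, D->A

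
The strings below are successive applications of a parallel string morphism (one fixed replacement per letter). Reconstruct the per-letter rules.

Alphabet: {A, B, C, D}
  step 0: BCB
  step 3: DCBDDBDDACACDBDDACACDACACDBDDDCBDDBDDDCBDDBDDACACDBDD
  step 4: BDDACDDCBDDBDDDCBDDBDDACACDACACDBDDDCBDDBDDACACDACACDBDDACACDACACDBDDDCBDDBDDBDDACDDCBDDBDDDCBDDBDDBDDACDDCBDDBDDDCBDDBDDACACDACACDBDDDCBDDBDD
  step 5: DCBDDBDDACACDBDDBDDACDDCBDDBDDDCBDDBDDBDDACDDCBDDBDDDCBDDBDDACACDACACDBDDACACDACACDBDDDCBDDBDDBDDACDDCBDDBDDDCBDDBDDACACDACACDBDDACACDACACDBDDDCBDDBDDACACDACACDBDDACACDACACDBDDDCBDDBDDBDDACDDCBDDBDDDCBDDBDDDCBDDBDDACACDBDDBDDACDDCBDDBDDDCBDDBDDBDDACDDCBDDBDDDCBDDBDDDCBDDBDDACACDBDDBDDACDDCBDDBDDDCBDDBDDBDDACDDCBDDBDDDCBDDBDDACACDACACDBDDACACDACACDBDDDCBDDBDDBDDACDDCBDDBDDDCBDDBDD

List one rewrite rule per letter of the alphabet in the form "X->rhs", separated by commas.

A->AC, B->DC, C->ACD, D->BDD

  step 4 ⇒ step 5: BDDACDDCBDDBDDDCBDDBDDACACDACACDBDDDCBDDBDDACACDACACDBDDACACDACACDBDDDCBDDBDDBDDACDDCBDDBDDDCBDDBDDBDDACDDCBDDBDDDCBDDBDDACACDACACDBDDDCBDDBDD ⇒ DC·BDD·BDD·AC·ACD·BDD·BDD·ACD·DC·BDD·BDD·DC·BDD·BDD·BDD·ACD·DC·BDD·BDD·DC·BDD·BDD·AC·ACD·AC·ACD·BDD·AC·ACD·AC·ACD·BDD·DC·BDD·BDD·BDD·ACD·DC·BDD·BDD·DC·BDD·BDD·AC·ACD·AC·ACD·BDD·AC·ACD·AC·ACD·BDD·DC·BDD·BDD·AC·ACD·AC·ACD·BDD·AC·ACD·AC·ACD·BDD·DC·BDD·BDD·BDD·ACD·DC·BDD·BDD·DC·BDD·BDD·DC·BDD·BDD·AC·ACD·BDD·BDD·ACD·DC·BDD·BDD·DC·BDD·BDD·BDD·ACD·DC·BDD·BDD·DC·BDD·BDD·DC·BDD·BDD·AC·ACD·BDD·BDD·ACD·DC·BDD·BDD·DC·BDD·BDD·BDD·ACD·DC·BDD·BDD·DC·BDD·BDD·AC·ACD·AC·ACD·BDD·AC·ACD·AC·ACD·BDD·DC·BDD·BDD·BDD·ACD·DC·BDD·BDD·DC·BDD·BDD
    A ↦ AC
    B ↦ DC
    C ↦ ACD
    D ↦ BDD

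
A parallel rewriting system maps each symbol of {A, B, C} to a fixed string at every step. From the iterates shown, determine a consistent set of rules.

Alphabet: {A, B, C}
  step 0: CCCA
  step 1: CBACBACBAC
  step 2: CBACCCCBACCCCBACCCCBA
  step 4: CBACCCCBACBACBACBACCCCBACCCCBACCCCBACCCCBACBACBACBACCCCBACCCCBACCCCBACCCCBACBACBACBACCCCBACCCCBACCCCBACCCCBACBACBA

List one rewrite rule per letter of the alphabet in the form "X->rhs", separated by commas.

  step 1 ⇒ step 2: CBACBACBAC ⇒ CBA·CC·C·CBA·CC·C·CBA·CC·C·CBA
    A ↦ C
    B ↦ CC
    C ↦ CBA

A->C, B->CC, C->CBA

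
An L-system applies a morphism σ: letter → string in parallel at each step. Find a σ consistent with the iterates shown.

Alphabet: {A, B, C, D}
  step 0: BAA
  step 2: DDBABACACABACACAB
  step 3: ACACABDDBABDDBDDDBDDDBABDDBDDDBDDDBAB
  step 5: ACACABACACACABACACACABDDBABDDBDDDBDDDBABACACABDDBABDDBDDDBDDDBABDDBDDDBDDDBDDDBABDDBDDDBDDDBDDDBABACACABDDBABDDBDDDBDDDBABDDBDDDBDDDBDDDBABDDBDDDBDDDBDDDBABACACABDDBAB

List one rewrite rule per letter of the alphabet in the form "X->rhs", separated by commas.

A->DDB, B->AB, C->D, D->AC

  step 2 ⇒ step 3: DDBABACACABACACAB ⇒ AC·AC·AB·DDB·AB·DDB·D·DDB·D·DDB·AB·DDB·D·DDB·D·DDB·AB
    A ↦ DDB
    B ↦ AB
    C ↦ D
    D ↦ AC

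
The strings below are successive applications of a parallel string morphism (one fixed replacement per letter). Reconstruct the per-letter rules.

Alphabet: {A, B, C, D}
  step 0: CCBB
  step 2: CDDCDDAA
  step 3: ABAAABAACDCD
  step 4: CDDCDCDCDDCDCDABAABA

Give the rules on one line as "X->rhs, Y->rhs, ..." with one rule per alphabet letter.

A->CD, B->D, C->AB, D->A

  step 3 ⇒ step 4: ABAAABAACDCD ⇒ CD·D·CD·CD·CD·D·CD·CD·AB·A·AB·A
    A ↦ CD
    B ↦ D
    C ↦ AB
    D ↦ A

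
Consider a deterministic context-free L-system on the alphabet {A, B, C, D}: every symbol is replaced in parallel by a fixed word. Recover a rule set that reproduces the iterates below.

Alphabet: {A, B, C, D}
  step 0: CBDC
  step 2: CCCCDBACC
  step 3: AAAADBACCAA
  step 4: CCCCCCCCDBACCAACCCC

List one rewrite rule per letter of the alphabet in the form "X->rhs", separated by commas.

  step 3 ⇒ step 4: AAAADBACCAA ⇒ CC·CC·CC·CC·DB·A·CC·A·A·CC·CC
    A ↦ CC
    B ↦ A
    C ↦ A
    D ↦ DB

A->CC, B->A, C->A, D->DB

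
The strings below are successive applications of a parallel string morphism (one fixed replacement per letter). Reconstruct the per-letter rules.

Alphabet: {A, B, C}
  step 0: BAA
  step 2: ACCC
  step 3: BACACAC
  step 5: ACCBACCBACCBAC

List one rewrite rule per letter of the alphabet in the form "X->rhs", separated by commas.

  step 2 ⇒ step 3: ACCC ⇒ B·AC·AC·AC
    A ↦ B
    C ↦ AC
    B ↦ C  (constrained at step 0)

A->B, B->C, C->AC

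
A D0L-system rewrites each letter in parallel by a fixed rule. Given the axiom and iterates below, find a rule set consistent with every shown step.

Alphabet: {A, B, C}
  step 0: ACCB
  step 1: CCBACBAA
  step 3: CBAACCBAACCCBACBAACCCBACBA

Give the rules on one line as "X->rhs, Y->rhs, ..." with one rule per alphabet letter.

  step 0 ⇒ step 1: ACCB ⇒ C·CBA·CBA·A
    A ↦ C
    B ↦ A
    C ↦ CBA

A->C, B->A, C->CBA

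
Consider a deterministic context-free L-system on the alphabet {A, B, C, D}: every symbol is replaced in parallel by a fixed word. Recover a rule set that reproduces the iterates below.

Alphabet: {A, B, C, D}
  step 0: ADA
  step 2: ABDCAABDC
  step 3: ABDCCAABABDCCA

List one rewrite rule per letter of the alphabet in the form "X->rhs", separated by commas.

A->AB, B->DC, C->A, D->C

  step 2 ⇒ step 3: ABDCAABDC ⇒ AB·DC·C·A·AB·AB·DC·C·A
    A ↦ AB
    B ↦ DC
    C ↦ A
    D ↦ C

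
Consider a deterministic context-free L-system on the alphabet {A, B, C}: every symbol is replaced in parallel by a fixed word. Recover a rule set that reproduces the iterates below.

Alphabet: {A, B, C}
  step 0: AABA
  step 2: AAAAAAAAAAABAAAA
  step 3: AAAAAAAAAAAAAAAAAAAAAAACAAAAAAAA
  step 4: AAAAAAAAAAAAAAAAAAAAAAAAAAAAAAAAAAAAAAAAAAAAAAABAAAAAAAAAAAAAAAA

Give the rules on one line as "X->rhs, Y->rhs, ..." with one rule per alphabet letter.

  step 3 ⇒ step 4: AAAAAAAAAAAAAAAAAAAAAAACAAAAAAAA ⇒ AA·AA·AA·AA·AA·AA·AA·AA·AA·AA·AA·AA·AA·AA·AA·AA·AA·AA·AA·AA·AA·AA·AA·AB·AA·AA·AA·AA·AA·AA·AA·AA
    A ↦ AA
    C ↦ AB
  step 2 ⇒ step 3: AAAAAAAAAAABAAAA ⇒ AA·AA·AA·AA·AA·AA·AA·AA·AA·AA·AA·AC·AA·AA·AA·AA
    B ↦ AC

A->AA, B->AC, C->AB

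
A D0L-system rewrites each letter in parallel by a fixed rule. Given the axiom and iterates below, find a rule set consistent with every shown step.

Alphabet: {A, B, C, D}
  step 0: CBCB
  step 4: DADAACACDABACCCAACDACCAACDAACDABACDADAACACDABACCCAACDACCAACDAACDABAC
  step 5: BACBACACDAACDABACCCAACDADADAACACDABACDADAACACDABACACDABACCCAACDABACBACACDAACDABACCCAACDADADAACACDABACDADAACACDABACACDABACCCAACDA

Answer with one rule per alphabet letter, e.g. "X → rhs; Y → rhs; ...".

  step 4 ⇒ step 5: DADAACACDABACCCAACDACCAACDAACDABACDADAACACDABACCCAACDACCAACDAACDABAC ⇒ B·AC·B·AC·AC·DA·AC·DA·B·AC·CCA·AC·DA·DA·DA·AC·AC·DA·B·AC·DA·DA·AC·AC·DA·B·AC·AC·DA·B·AC·CCA·AC·DA·B·AC·B·AC·AC·DA·AC·DA·B·AC·CCA·AC·DA·DA·DA·AC·AC·DA·B·AC·DA·DA·AC·AC·DA·B·AC·AC·DA·B·AC·CCA·AC·DA
    A ↦ AC
    B ↦ CCA
    C ↦ DA
    D ↦ B

A->AC, B->CCA, C->DA, D->B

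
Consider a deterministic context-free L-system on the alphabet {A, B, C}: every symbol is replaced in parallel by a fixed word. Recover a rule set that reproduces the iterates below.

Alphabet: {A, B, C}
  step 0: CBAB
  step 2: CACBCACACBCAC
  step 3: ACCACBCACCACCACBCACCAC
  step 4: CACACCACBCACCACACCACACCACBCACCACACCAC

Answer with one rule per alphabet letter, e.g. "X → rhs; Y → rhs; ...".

  step 3 ⇒ step 4: ACCACBCACCACCACBCACCAC ⇒ C·AC·AC·C·AC·BC·AC·C·AC·AC·C·AC·AC·C·AC·BC·AC·C·AC·AC·C·AC
    A ↦ C
    B ↦ BC
    C ↦ AC

A->C, B->BC, C->AC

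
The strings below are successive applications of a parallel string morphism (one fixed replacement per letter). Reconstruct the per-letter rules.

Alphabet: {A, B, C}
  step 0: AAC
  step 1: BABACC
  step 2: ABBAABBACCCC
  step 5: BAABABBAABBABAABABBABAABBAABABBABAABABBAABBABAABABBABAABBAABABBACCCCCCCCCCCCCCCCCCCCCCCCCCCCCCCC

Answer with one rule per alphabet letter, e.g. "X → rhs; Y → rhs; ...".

  step 1 ⇒ step 2: BABACC ⇒ AB·BA·AB·BA·CC·CC
    A ↦ BA
    B ↦ AB
    C ↦ CC

A->BA, B->AB, C->CC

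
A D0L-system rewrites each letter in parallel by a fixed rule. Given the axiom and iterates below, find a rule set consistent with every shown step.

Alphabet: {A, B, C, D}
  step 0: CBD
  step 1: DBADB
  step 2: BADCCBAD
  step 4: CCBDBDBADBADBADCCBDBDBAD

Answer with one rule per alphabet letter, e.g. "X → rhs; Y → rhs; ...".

  step 1 ⇒ step 2: DBADB ⇒ B·AD·CC·B·AD
    A ↦ CC
    B ↦ AD
    D ↦ B
  step 0 ⇒ step 1: CBD ⇒ DB·AD·B
    C ↦ DB

A->CC, B->AD, C->DB, D->B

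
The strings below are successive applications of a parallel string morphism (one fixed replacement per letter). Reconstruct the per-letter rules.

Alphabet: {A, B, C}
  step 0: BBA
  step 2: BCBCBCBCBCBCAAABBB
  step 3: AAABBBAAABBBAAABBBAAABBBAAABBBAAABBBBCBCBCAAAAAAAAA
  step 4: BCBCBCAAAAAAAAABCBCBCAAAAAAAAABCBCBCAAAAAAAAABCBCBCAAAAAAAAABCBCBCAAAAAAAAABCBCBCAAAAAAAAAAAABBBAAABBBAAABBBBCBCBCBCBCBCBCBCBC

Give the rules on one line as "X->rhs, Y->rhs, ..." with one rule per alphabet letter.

A->BC, B->AAA, C->BBB

  step 3 ⇒ step 4: AAABBBAAABBBAAABBBAAABBBAAABBBAAABBBBCBCBCAAAAAAAAA ⇒ BC·BC·BC·AAA·AAA·AAA·BC·BC·BC·AAA·AAA·AAA·BC·BC·BC·AAA·AAA·AAA·BC·BC·BC·AAA·AAA·AAA·BC·BC·BC·AAA·AAA·AAA·BC·BC·BC·AAA·AAA·AAA·AAA·BBB·AAA·BBB·AAA·BBB·BC·BC·BC·BC·BC·BC·BC·BC·BC
    A ↦ BC
    B ↦ AAA
    C ↦ BBB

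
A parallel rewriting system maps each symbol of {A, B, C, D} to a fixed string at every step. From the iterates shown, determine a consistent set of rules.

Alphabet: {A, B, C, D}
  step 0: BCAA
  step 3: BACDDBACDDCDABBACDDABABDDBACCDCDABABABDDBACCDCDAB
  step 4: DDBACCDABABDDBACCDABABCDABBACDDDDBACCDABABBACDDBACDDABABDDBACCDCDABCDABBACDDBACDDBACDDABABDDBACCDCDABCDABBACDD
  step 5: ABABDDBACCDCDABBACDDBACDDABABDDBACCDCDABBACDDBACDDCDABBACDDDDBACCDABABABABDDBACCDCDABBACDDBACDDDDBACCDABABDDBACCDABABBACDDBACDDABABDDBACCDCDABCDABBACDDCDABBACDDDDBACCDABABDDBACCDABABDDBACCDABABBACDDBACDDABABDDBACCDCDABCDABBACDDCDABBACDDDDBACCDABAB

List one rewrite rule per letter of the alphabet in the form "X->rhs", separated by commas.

  step 4 ⇒ step 5: DDBACCDABABDDBACCDABABCDABBACDDDDBACCDABABBACDDBACDDABABDDBACCDCDABCDABBACDDBACDDBACDDABABDDBACCDCDABCDABBACDD ⇒ AB·AB·DD·BAC·CD·CD·AB·BAC·DD·BAC·DD·AB·AB·DD·BAC·CD·CD·AB·BAC·DD·BAC·DD·CD·AB·BAC·DD·DD·BAC·CD·AB·AB·AB·AB·DD·BAC·CD·CD·AB·BAC·DD·BAC·DD·DD·BAC·CD·AB·AB·DD·BAC·CD·AB·AB·BAC·DD·BAC·DD·AB·AB·DD·BAC·CD·CD·AB·CD·AB·BAC·DD·CD·AB·BAC·DD·DD·BAC·CD·AB·AB·DD·BAC·CD·AB·AB·DD·BAC·CD·AB·AB·BAC·DD·BAC·DD·AB·AB·DD·BAC·CD·CD·AB·CD·AB·BAC·DD·CD·AB·BAC·DD·DD·BAC·CD·AB·AB
    A ↦ BAC
    B ↦ DD
    C ↦ CD
    D ↦ AB

A->BAC, B->DD, C->CD, D->AB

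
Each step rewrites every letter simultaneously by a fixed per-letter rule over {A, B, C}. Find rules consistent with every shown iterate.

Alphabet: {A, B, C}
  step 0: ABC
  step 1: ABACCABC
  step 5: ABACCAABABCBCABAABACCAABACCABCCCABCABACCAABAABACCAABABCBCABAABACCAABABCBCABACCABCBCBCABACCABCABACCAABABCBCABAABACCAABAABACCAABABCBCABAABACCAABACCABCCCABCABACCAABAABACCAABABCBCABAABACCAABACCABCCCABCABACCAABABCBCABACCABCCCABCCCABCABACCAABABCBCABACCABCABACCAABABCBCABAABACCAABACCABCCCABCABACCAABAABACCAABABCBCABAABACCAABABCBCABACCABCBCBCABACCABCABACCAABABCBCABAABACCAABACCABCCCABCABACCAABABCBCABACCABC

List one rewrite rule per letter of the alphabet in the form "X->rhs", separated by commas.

  step 0 ⇒ step 1: ABC ⇒ ABA·CCA·BC
    A ↦ ABA
    B ↦ CCA
    C ↦ BC

A->ABA, B->CCA, C->BC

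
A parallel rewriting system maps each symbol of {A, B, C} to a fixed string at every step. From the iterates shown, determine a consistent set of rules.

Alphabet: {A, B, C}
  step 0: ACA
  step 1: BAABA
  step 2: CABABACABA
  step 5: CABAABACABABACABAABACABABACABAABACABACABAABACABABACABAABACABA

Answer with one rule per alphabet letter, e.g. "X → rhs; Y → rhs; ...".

  step 1 ⇒ step 2: BAABA ⇒ CA·BA·BA·CA·BA
    A ↦ BA
    B ↦ CA
  step 0 ⇒ step 1: ACA ⇒ BA·A·BA
    C ↦ A

A->BA, B->CA, C->A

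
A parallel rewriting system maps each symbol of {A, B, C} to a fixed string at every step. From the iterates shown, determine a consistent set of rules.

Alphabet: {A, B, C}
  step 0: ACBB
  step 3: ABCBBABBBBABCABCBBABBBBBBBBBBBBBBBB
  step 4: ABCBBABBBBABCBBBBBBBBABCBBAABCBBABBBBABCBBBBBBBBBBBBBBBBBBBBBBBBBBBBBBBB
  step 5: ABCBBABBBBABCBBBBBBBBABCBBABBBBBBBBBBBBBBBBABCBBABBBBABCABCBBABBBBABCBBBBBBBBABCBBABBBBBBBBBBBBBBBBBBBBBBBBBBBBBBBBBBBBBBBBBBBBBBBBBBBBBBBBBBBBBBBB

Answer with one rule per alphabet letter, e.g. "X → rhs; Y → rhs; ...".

A->ABC, B->BB, C->A

  step 4 ⇒ step 5: ABCBBABBBBABCBBBBBBBBABCBBAABCBBABBBBABCBBBBBBBBBBBBBBBBBBBBBBBBBBBBBBBB ⇒ ABC·BB·A·BB·BB·ABC·BB·BB·BB·BB·ABC·BB·A·BB·BB·BB·BB·BB·BB·BB·BB·ABC·BB·A·BB·BB·ABC·ABC·BB·A·BB·BB·ABC·BB·BB·BB·BB·ABC·BB·A·BB·BB·BB·BB·BB·BB·BB·BB·BB·BB·BB·BB·BB·BB·BB·BB·BB·BB·BB·BB·BB·BB·BB·BB·BB·BB·BB·BB·BB·BB·BB·BB
    A ↦ ABC
    B ↦ BB
    C ↦ A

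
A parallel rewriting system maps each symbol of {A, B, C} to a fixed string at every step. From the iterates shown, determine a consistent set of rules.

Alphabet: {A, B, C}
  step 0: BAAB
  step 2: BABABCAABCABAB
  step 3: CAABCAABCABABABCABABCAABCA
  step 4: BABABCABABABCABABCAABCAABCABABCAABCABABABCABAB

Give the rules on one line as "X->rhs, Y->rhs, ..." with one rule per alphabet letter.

  step 3 ⇒ step 4: CAABCAABCABABABCABABCAABCA ⇒ B·AB·AB·CA·B·AB·AB·CA·B·AB·CA·AB·CA·AB·CA·B·AB·CA·AB·CA·B·AB·AB·CA·B·AB
    A ↦ AB
    B ↦ CA
    C ↦ B

A->AB, B->CA, C->B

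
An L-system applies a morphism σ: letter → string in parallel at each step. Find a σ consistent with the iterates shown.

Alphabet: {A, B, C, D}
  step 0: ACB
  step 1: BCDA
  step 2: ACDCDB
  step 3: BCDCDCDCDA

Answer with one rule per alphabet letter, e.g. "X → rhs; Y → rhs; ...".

A->B, B->A, C->CD, D->CD

  step 2 ⇒ step 3: ACDCDB ⇒ B·CD·CD·CD·CD·A
    A ↦ B
    B ↦ A
    C ↦ CD
    D ↦ CD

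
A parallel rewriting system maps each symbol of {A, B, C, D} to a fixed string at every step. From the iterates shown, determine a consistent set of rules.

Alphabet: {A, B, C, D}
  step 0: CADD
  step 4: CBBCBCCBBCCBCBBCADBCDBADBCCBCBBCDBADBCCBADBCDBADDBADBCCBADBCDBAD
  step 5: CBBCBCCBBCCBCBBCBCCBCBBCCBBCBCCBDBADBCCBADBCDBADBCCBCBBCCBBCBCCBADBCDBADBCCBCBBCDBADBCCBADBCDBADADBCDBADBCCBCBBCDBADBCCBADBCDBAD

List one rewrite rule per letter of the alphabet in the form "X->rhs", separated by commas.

A->DB, B->BC, C->CB, D->AD

  step 4 ⇒ step 5: CBBCBCCBBCCBCBBCADBCDBADBCCBCBBCDBADBCCBADBCDBADDBADBCCBADBCDBAD ⇒ CB·BC·BC·CB·BC·CB·CB·BC·BC·CB·CB·BC·CB·BC·BC·CB·DB·AD·BC·CB·AD·BC·DB·AD·BC·CB·CB·BC·CB·BC·BC·CB·AD·BC·DB·AD·BC·CB·CB·BC·DB·AD·BC·CB·AD·BC·DB·AD·AD·BC·DB·AD·BC·CB·CB·BC·DB·AD·BC·CB·AD·BC·DB·AD
    A ↦ DB
    B ↦ BC
    C ↦ CB
    D ↦ AD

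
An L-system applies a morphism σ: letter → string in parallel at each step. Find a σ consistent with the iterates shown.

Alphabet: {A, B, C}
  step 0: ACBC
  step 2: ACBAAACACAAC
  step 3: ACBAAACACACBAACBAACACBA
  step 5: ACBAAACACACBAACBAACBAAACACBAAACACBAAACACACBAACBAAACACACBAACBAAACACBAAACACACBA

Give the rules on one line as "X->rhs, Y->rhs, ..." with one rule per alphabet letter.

A->AC, B->A, C->BA

  step 2 ⇒ step 3: ACBAAACACAAC ⇒ AC·BA·A·AC·AC·AC·BA·AC·BA·AC·AC·BA
    A ↦ AC
    B ↦ A
    C ↦ BA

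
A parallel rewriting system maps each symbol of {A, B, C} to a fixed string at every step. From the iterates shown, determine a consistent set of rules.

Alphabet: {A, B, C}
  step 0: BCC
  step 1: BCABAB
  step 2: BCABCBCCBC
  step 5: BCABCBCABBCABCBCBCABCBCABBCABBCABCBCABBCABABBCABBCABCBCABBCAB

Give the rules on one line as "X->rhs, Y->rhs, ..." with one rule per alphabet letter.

A->C, B->BC, C->AB

  step 1 ⇒ step 2: BCABAB ⇒ BC·AB·C·BC·C·BC
    A ↦ C
    B ↦ BC
    C ↦ AB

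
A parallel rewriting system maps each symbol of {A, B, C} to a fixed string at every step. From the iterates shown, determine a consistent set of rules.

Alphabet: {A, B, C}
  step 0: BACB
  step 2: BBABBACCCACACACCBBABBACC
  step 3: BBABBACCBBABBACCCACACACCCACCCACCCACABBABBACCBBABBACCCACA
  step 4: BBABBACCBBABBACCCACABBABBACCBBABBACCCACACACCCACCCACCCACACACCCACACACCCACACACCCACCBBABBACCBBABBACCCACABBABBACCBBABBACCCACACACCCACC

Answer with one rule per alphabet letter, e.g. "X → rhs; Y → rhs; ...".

A->CC, B->BBA, C->CA

  step 3 ⇒ step 4: BBABBACCBBABBACCCACACACCCACCCACCCACABBABBACCBBABBACCCACA ⇒ BBA·BBA·CC·BBA·BBA·CC·CA·CA·BBA·BBA·CC·BBA·BBA·CC·CA·CA·CA·CC·CA·CC·CA·CC·CA·CA·CA·CC·CA·CA·CA·CC·CA·CA·CA·CC·CA·CC·BBA·BBA·CC·BBA·BBA·CC·CA·CA·BBA·BBA·CC·BBA·BBA·CC·CA·CA·CA·CC·CA·CC
    A ↦ CC
    B ↦ BBA
    C ↦ CA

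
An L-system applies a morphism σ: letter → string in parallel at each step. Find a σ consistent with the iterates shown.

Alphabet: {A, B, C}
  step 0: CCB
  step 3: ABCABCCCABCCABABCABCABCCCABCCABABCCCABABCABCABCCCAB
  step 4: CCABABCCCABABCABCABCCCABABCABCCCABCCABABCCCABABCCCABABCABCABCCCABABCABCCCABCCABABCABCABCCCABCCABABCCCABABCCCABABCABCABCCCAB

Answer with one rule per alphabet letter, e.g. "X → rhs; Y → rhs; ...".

A->C, B->CAB, C->ABC

  step 3 ⇒ step 4: ABCABCCCABCCABABCABCABCCCABCCABABCCCABABCABCABCCCAB ⇒ C·CAB·ABC·C·CAB·ABC·ABC·ABC·C·CAB·ABC·ABC·C·CAB·C·CAB·ABC·C·CAB·ABC·C·CAB·ABC·ABC·ABC·C·CAB·ABC·ABC·C·CAB·C·CAB·ABC·ABC·ABC·C·CAB·C·CAB·ABC·C·CAB·ABC·C·CAB·ABC·ABC·ABC·C·CAB
    A ↦ C
    B ↦ CAB
    C ↦ ABC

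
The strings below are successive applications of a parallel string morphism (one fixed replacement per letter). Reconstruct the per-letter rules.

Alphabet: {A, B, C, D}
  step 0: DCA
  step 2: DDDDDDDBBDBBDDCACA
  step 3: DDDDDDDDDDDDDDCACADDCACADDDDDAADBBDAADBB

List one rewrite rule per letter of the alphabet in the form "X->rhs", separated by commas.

  step 2 ⇒ step 3: DDDDDDDBBDBBDDCACA ⇒ DD·DD·DD·DD·DD·DD·DD·CA·CA·DD·CA·CA·DD·DD·DAA·DBB·DAA·DBB
    A ↦ DBB
    B ↦ CA
    C ↦ DAA
    D ↦ DD

A->DBB, B->CA, C->DAA, D->DD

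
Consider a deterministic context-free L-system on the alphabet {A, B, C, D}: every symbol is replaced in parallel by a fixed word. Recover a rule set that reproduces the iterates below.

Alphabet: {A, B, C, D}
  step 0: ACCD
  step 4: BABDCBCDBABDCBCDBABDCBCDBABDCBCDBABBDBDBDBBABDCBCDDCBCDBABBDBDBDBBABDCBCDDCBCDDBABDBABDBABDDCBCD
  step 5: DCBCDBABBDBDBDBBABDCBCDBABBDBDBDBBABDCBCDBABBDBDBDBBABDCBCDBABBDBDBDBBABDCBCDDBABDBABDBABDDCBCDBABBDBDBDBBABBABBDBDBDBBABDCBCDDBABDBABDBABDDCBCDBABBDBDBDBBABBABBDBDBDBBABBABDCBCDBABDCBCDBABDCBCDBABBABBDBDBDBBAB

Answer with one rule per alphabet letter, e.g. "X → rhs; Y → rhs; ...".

  step 4 ⇒ step 5: BABDCBCDBABDCBCDBABDCBCDBABDCBCDBABBDBDBDBBABDCBCDDCBCDBABBDBDBDBBABDCBCDDCBCDDBABDBABDBABDDCBCD ⇒ D·CBC·D·BAB·BDB·D·BDB·BAB·D·CBC·D·BAB·BDB·D·BDB·BAB·D·CBC·D·BAB·BDB·D·BDB·BAB·D·CBC·D·BAB·BDB·D·BDB·BAB·D·CBC·D·D·BAB·D·BAB·D·BAB·D·D·CBC·D·BAB·BDB·D·BDB·BAB·BAB·BDB·D·BDB·BAB·D·CBC·D·D·BAB·D·BAB·D·BAB·D·D·CBC·D·BAB·BDB·D·BDB·BAB·BAB·BDB·D·BDB·BAB·BAB·D·CBC·D·BAB·D·CBC·D·BAB·D·CBC·D·BAB·BAB·BDB·D·BDB·BAB
    A ↦ CBC
    B ↦ D
    C ↦ BDB
    D ↦ BAB

A->CBC, B->D, C->BDB, D->BAB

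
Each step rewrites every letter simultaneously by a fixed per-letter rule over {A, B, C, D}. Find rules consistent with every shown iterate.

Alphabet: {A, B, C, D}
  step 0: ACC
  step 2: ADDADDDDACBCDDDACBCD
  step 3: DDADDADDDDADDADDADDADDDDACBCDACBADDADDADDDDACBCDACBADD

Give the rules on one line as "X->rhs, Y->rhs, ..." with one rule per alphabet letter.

A->DD, B->CD, C->ACB, D->ADD

  step 2 ⇒ step 3: ADDADDDDACBCDDDACBCD ⇒ DD·ADD·ADD·DD·ADD·ADD·ADD·ADD·DD·ACB·CD·ACB·ADD·ADD·ADD·DD·ACB·CD·ACB·ADD
    A ↦ DD
    B ↦ CD
    C ↦ ACB
    D ↦ ADD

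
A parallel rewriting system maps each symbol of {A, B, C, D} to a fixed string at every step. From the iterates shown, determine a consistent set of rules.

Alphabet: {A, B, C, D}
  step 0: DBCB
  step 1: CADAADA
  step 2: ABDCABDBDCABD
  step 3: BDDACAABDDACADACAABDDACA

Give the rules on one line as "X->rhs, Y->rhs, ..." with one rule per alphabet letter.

  step 2 ⇒ step 3: ABDCABDBDCABD ⇒ BD·DA·CA·A·BD·DA·CA·DA·CA·A·BD·DA·CA
    A ↦ BD
    B ↦ DA
    C ↦ A
    D ↦ CA

A->BD, B->DA, C->A, D->CA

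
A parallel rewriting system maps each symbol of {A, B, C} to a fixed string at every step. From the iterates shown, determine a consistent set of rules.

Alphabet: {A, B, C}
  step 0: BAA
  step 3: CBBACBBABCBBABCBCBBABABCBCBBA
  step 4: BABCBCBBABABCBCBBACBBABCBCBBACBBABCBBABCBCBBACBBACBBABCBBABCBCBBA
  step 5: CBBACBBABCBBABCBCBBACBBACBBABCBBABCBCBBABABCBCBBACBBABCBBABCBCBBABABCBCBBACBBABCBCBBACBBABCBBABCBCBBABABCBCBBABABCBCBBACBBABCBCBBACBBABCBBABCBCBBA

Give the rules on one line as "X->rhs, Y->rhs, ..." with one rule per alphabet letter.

A->BA, B->CB, C->BAB

  step 4 ⇒ step 5: BABCBCBBABABCBCBBACBBABCBCBBACBBABCBBABCBCBBACBBACBBABCBBABCBCBBA ⇒ CB·BA·CB·BAB·CB·BAB·CB·CB·BA·CB·BA·CB·BAB·CB·BAB·CB·CB·BA·BAB·CB·CB·BA·CB·BAB·CB·BAB·CB·CB·BA·BAB·CB·CB·BA·CB·BAB·CB·CB·BA·CB·BAB·CB·BAB·CB·CB·BA·BAB·CB·CB·BA·BAB·CB·CB·BA·CB·BAB·CB·CB·BA·CB·BAB·CB·BAB·CB·CB·BA
    A ↦ BA
    B ↦ CB
    C ↦ BAB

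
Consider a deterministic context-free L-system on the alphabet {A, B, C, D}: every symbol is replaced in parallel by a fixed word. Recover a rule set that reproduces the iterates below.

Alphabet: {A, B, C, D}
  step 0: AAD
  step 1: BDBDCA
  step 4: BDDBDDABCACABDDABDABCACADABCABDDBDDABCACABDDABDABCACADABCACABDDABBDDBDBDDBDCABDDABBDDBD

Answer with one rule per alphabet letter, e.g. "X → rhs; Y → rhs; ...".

  step 0 ⇒ step 1: AAD ⇒ BD·BD·CA
    A ↦ BD
    D ↦ CA
    B ↦ DAB  (constrained at step 1)
    C ↦ BDD  (constrained at step 1)

A->BD, B->DAB, C->BDD, D->CA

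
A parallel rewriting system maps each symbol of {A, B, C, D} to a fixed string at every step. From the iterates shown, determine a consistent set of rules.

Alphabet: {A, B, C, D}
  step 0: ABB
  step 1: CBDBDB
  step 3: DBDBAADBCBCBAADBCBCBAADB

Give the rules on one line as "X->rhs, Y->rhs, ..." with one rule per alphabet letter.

A->CB, B->DB, C->BB, D->AA

  step 0 ⇒ step 1: ABB ⇒ CB·DB·DB
    A ↦ CB
    B ↦ DB
    C ↦ BB  (constrained at step 1)
    D ↦ AA  (constrained at step 1)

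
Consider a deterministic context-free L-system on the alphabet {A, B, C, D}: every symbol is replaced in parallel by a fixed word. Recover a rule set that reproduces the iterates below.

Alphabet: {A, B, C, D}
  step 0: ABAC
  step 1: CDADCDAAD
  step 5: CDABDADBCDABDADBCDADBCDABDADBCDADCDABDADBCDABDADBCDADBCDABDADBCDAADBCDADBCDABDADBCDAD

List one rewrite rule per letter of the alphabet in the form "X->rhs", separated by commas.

  step 0 ⇒ step 1: ABAC ⇒ CDA·D·CDA·AD
    A ↦ CDA
    B ↦ D
    C ↦ AD
    D ↦ B  (constrained at step 1)

A->CDA, B->D, C->AD, D->B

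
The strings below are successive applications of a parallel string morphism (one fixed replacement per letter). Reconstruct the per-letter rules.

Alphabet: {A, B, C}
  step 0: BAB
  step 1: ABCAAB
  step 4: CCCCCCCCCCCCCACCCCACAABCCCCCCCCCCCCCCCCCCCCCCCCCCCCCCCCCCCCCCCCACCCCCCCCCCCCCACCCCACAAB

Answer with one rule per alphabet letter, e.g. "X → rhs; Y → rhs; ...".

  step 0 ⇒ step 1: BAB ⇒ AB·CA·AB
    A ↦ CA
    B ↦ AB
    C ↦ CCC  (constrained at step 1)

A->CA, B->AB, C->CCC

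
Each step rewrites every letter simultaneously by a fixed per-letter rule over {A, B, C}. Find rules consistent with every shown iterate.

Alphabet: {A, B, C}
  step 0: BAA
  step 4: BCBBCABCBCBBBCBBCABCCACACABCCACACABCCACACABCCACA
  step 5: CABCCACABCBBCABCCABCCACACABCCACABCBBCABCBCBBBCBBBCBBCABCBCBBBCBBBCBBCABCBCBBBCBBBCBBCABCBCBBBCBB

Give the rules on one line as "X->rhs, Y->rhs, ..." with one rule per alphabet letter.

A->BB, B->CA, C->BC

  step 4 ⇒ step 5: BCBBCABCBCBBBCBBCABCCACACABCCACACABCCACACABCCACA ⇒ CA·BC·CA·CA·BC·BB·CA·BC·CA·BC·CA·CA·CA·BC·CA·CA·BC·BB·CA·BC·BC·BB·BC·BB·BC·BB·CA·BC·BC·BB·BC·BB·BC·BB·CA·BC·BC·BB·BC·BB·BC·BB·CA·BC·BC·BB·BC·BB
    A ↦ BB
    B ↦ CA
    C ↦ BC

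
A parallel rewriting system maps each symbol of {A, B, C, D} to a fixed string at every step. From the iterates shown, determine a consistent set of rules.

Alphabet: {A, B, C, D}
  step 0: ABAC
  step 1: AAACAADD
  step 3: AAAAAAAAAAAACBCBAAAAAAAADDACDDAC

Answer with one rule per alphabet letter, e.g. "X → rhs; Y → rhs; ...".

A->AA, B->AC, C->DD, D->CB

  step 0 ⇒ step 1: ABAC ⇒ AA·AC·AA·DD
    A ↦ AA
    B ↦ AC
    C ↦ DD
    D ↦ CB  (constrained at step 1)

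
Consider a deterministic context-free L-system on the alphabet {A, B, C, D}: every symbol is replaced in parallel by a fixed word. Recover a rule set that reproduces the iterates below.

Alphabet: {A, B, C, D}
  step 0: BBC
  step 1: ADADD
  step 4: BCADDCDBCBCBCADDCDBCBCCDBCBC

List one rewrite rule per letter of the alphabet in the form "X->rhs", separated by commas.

  step 0 ⇒ step 1: BBC ⇒ AD·AD·D
    B ↦ AD
    C ↦ D
    A ↦ CD  (constrained at step 1)
    D ↦ BC  (constrained at step 1)

A->CD, B->AD, C->D, D->BC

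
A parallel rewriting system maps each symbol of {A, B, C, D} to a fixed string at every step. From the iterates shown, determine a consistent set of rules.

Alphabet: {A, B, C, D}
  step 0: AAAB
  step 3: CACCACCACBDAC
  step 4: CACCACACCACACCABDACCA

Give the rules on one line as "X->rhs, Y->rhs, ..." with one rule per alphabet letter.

A->C, B->BD, C->CA, D->A

  step 3 ⇒ step 4: CACCACCACBDAC ⇒ CA·C·CA·CA·C·CA·CA·C·CA·BD·A·C·CA
    A ↦ C
    B ↦ BD
    C ↦ CA
    D ↦ A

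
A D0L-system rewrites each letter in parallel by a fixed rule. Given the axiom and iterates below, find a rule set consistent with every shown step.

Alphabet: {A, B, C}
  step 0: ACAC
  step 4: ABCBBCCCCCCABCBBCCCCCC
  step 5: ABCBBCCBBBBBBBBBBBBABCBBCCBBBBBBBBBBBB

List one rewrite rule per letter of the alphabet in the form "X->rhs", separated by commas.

  step 4 ⇒ step 5: ABCBBCCCCCCABCBBCCCCCC ⇒ AB·C·BB·C·C·BB·BB·BB·BB·BB·BB·AB·C·BB·C·C·BB·BB·BB·BB·BB·BB
    A ↦ AB
    B ↦ C
    C ↦ BB

A->AB, B->C, C->BB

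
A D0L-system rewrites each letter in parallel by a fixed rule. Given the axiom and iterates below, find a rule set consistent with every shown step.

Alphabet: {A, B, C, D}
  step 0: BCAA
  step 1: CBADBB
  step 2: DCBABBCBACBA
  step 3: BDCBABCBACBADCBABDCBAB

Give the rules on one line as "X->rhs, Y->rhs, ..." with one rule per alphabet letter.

A->B, B->CBA, C->D, D->B

  step 2 ⇒ step 3: DCBABBCBACBA ⇒ B·D·CBA·B·CBA·CBA·D·CBA·B·D·CBA·B
    A ↦ B
    B ↦ CBA
    C ↦ D
    D ↦ B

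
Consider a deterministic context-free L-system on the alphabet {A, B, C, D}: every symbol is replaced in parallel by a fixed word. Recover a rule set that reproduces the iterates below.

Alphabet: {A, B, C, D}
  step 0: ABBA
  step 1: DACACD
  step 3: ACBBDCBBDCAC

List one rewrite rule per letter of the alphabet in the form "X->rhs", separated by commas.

A->D, B->AC, C->DC, D->B

  step 0 ⇒ step 1: ABBA ⇒ D·AC·AC·D
    A ↦ D
    B ↦ AC
    C ↦ DC  (constrained at step 1)
    D ↦ B  (constrained at step 1)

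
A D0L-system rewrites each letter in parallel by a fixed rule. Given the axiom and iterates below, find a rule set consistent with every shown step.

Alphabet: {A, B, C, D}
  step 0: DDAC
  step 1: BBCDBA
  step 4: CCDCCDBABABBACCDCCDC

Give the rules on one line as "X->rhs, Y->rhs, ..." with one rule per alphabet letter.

  step 0 ⇒ step 1: DDAC ⇒ B·B·CD·BA
    A ↦ CD
    C ↦ BA
    D ↦ B
    B ↦ C  (constrained at step 1)

A->CD, B->C, C->BA, D->B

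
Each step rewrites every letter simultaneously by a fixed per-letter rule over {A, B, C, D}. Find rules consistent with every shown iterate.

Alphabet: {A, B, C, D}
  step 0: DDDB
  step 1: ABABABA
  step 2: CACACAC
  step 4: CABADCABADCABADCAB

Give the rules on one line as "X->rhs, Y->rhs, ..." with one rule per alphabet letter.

  step 1 ⇒ step 2: ABABABA ⇒ C·A·C·A·C·A·C
    A ↦ C
    B ↦ A
    C ↦ AD  (constrained at step 2)
  step 0 ⇒ step 1: DDDB ⇒ AB·AB·AB·A
    D ↦ AB

A->C, B->A, C->AD, D->AB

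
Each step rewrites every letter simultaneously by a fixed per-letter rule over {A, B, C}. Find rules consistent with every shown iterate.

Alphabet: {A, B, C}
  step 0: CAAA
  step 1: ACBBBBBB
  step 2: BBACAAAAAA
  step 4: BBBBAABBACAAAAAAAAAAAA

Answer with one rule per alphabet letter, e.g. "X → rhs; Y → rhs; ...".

A->BB, B->A, C->AC

  step 1 ⇒ step 2: ACBBBBBB ⇒ BB·AC·A·A·A·A·A·A
    A ↦ BB
    B ↦ A
    C ↦ AC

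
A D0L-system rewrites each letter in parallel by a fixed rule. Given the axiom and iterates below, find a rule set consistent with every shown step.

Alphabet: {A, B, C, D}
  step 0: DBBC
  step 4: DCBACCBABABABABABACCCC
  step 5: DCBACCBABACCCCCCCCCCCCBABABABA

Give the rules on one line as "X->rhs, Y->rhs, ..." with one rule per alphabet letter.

A->C, B->C, C->BA, D->DC

  step 4 ⇒ step 5: DCBACCBABABABABABACCCC ⇒ DC·BA·C·C·BA·BA·C·C·C·C·C·C·C·C·C·C·C·C·BA·BA·BA·BA
    A ↦ C
    B ↦ C
    C ↦ BA
    D ↦ DC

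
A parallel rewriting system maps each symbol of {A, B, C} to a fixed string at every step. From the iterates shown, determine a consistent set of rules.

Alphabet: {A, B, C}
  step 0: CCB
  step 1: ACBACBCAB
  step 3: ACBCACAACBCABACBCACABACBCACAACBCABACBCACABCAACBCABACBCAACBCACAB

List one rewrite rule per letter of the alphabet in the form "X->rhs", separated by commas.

  step 0 ⇒ step 1: CCB ⇒ ACB·ACB·CAB
    B ↦ CAB
    C ↦ ACB
    A ↦ CA  (constrained at step 1)

A->CA, B->CAB, C->ACB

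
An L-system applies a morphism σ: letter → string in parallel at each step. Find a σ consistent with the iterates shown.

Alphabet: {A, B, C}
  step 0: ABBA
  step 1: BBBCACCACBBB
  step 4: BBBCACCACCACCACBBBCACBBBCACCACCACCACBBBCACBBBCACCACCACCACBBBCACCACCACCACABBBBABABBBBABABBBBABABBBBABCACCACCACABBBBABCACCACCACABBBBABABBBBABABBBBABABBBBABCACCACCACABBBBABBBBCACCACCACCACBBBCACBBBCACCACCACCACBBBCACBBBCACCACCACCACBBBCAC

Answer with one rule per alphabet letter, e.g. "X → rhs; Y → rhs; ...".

  step 0 ⇒ step 1: ABBA ⇒ BBB·CAC·CAC·BBB
    A ↦ BBB
    B ↦ CAC
    C ↦ AB  (constrained at step 1)

A->BBB, B->CAC, C->AB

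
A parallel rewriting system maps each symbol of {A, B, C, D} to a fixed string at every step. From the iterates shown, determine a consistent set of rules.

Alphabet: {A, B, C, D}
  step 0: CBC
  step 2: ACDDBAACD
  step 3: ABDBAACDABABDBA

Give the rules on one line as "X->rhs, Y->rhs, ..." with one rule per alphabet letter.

A->AB, B->CD, C->DB, D->A

  step 2 ⇒ step 3: ACDDBAACD ⇒ AB·DB·A·A·CD·AB·AB·DB·A
    A ↦ AB
    B ↦ CD
    C ↦ DB
    D ↦ A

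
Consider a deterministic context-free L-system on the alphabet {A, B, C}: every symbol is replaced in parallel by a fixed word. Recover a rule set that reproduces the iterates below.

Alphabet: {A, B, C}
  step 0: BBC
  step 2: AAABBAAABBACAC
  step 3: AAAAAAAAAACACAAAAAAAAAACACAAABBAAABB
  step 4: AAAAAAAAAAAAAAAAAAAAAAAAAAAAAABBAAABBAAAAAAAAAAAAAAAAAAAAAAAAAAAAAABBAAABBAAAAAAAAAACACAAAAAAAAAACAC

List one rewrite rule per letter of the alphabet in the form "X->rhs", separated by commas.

  step 3 ⇒ step 4: AAAAAAAAAACACAAAAAAAAAACACAAABBAAABB ⇒ AAA·AAA·AAA·AAA·AAA·AAA·AAA·AAA·AAA·AAA·BB·AAA·BB·AAA·AAA·AAA·AAA·AAA·AAA·AAA·AAA·AAA·AAA·BB·AAA·BB·AAA·AAA·AAA·AC·AC·AAA·AAA·AAA·AC·AC
    A ↦ AAA
    B ↦ AC
    C ↦ BB

A->AAA, B->AC, C->BB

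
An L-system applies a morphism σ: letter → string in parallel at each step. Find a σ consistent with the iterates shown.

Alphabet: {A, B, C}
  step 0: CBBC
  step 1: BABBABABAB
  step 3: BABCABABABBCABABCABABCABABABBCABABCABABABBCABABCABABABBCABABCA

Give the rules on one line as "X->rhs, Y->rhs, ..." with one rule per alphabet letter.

  step 0 ⇒ step 1: CBBC ⇒ BAB·BA·BA·BAB
    B ↦ BA
    C ↦ BAB
    A ↦ BCA  (constrained at step 1)

A->BCA, B->BA, C->BAB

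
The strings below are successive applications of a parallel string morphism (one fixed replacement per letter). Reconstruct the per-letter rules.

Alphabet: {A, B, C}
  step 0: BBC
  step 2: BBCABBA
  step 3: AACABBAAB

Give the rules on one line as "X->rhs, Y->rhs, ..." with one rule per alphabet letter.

  step 2 ⇒ step 3: BBCABBA ⇒ A·A·CAB·B·A·A·B
    A ↦ B
    B ↦ A
    C ↦ CAB

A->B, B->A, C->CAB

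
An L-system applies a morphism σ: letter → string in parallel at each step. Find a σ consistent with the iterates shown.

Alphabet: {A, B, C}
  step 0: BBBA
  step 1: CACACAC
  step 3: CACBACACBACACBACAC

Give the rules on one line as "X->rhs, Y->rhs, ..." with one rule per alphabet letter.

  step 0 ⇒ step 1: BBBA ⇒ CA·CA·CA·C
    A ↦ C
    B ↦ CA
    C ↦ BA  (constrained at step 1)

A->C, B->CA, C->BA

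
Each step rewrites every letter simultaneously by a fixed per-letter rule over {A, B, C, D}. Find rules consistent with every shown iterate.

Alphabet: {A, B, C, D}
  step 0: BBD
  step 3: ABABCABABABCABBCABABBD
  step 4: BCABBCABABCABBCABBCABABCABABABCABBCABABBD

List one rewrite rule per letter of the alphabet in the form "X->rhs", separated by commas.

  step 3 ⇒ step 4: ABABCABABABCABBCABABBD ⇒ BC·AB·BC·AB·A·BC·AB·BC·AB·BC·AB·A·BC·AB·AB·A·BC·AB·BC·AB·AB·BD
    A ↦ BC
    B ↦ AB
    C ↦ A
    D ↦ BD

A->BC, B->AB, C->A, D->BD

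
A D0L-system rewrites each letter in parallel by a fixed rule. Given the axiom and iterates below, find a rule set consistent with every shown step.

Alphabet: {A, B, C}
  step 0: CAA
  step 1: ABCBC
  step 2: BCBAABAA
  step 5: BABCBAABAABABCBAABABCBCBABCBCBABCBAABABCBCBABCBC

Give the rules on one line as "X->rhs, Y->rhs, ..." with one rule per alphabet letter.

  step 1 ⇒ step 2: ABCBC ⇒ BC·BA·A·BA·A
    A ↦ BC
    B ↦ BA
    C ↦ A

A->BC, B->BA, C->A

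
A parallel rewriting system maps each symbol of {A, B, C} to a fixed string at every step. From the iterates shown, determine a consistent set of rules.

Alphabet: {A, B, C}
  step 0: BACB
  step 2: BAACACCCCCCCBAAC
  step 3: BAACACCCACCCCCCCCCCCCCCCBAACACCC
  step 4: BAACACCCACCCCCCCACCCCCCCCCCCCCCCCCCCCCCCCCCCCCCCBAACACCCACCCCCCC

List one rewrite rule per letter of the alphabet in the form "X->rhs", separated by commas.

  step 3 ⇒ step 4: BAACACCCACCCCCCCCCCCCCCCBAACACCC ⇒ BA·AC·AC·CC·AC·CC·CC·CC·AC·CC·CC·CC·CC·CC·CC·CC·CC·CC·CC·CC·CC·CC·CC·CC·BA·AC·AC·CC·AC·CC·CC·CC
    A ↦ AC
    B ↦ BA
    C ↦ CC

A->AC, B->BA, C->CC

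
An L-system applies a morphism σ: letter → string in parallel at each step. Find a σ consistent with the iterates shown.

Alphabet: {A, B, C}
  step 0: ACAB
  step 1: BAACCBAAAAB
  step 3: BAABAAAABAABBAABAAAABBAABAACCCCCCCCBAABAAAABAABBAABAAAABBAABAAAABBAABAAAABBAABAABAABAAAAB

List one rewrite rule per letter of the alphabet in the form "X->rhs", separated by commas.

  step 0 ⇒ step 1: ACAB ⇒ BAA·CC·BAA·AAB
    A ↦ BAA
    B ↦ AAB
    C ↦ CC

A->BAA, B->AAB, C->CC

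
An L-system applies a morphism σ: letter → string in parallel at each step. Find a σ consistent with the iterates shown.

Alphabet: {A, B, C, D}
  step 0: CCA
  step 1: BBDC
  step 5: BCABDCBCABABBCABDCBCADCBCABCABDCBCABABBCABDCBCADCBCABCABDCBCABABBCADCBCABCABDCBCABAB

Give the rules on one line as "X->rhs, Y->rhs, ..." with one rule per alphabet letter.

  step 0 ⇒ step 1: CCA ⇒ B·B·DC
    A ↦ DC
    C ↦ B
    B ↦ BCA  (constrained at step 1)
    D ↦ BA  (constrained at step 1)

A->DC, B->BCA, C->B, D->BA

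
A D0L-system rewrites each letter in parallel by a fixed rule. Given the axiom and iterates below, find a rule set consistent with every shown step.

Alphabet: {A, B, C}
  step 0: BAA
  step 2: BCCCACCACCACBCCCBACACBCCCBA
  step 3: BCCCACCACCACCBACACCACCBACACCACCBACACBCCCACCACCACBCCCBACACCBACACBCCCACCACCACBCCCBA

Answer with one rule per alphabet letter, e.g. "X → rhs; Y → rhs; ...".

  step 2 ⇒ step 3: BCCCACCACCACBCCCBACACBCCCBA ⇒ BCC·CAC·CAC·CAC·CBA·CAC·CAC·CBA·CAC·CAC·CBA·CAC·BCC·CAC·CAC·CAC·BCC·CBA·CAC·CBA·CAC·BCC·CAC·CAC·CAC·BCC·CBA
    A ↦ CBA
    B ↦ BCC
    C ↦ CAC

A->CBA, B->BCC, C->CAC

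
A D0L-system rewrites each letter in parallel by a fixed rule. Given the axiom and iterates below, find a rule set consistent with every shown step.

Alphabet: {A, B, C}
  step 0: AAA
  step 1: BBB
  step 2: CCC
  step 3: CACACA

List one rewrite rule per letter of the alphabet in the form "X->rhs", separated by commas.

  step 2 ⇒ step 3: CCC ⇒ CA·CA·CA
    C ↦ CA
  step 0 ⇒ step 1: AAA ⇒ B·B·B
    A ↦ B
  step 1 ⇒ step 2: BBB ⇒ C·C·C
    B ↦ C

A->B, B->C, C->CA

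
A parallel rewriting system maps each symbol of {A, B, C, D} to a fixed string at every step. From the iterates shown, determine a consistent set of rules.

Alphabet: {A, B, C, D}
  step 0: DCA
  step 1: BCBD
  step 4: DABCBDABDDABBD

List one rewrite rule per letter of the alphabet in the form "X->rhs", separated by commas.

  step 0 ⇒ step 1: DCA ⇒ B·CB·D
    A ↦ D
    C ↦ CB
    D ↦ B
    B ↦ DA  (constrained at step 1)

A->D, B->DA, C->CB, D->B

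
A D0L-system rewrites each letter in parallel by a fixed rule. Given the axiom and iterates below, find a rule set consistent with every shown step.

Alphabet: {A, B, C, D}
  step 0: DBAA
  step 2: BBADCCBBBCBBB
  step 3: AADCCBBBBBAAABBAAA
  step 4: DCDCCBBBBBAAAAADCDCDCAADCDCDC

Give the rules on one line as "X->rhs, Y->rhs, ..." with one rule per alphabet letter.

A->DC, B->A, C->BB, D->CB

  step 3 ⇒ step 4: AADCCBBBBBAAABBAAA ⇒ DC·DC·CB·BB·BB·A·A·A·A·A·DC·DC·DC·A·A·DC·DC·DC
    A ↦ DC
    B ↦ A
    C ↦ BB
    D ↦ CB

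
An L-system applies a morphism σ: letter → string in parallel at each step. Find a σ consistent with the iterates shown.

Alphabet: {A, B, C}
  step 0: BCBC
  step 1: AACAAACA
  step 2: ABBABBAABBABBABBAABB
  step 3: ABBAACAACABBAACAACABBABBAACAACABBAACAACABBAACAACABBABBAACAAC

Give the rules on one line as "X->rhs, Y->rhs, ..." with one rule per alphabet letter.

A->ABB, B->AAC, C->A

  step 2 ⇒ step 3: ABBABBAABBABBABBAABB ⇒ ABB·AAC·AAC·ABB·AAC·AAC·ABB·ABB·AAC·AAC·ABB·AAC·AAC·ABB·AAC·AAC·ABB·ABB·AAC·AAC
    A ↦ ABB
    B ↦ AAC
  step 0 ⇒ step 1: BCBC ⇒ AAC·A·AAC·A
    C ↦ A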